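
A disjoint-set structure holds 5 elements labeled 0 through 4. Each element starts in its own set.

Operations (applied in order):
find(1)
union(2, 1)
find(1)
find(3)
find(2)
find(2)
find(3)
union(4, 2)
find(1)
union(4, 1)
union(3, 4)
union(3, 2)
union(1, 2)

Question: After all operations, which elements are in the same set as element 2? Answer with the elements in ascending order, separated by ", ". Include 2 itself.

Step 1: find(1) -> no change; set of 1 is {1}
Step 2: union(2, 1) -> merged; set of 2 now {1, 2}
Step 3: find(1) -> no change; set of 1 is {1, 2}
Step 4: find(3) -> no change; set of 3 is {3}
Step 5: find(2) -> no change; set of 2 is {1, 2}
Step 6: find(2) -> no change; set of 2 is {1, 2}
Step 7: find(3) -> no change; set of 3 is {3}
Step 8: union(4, 2) -> merged; set of 4 now {1, 2, 4}
Step 9: find(1) -> no change; set of 1 is {1, 2, 4}
Step 10: union(4, 1) -> already same set; set of 4 now {1, 2, 4}
Step 11: union(3, 4) -> merged; set of 3 now {1, 2, 3, 4}
Step 12: union(3, 2) -> already same set; set of 3 now {1, 2, 3, 4}
Step 13: union(1, 2) -> already same set; set of 1 now {1, 2, 3, 4}
Component of 2: {1, 2, 3, 4}

Answer: 1, 2, 3, 4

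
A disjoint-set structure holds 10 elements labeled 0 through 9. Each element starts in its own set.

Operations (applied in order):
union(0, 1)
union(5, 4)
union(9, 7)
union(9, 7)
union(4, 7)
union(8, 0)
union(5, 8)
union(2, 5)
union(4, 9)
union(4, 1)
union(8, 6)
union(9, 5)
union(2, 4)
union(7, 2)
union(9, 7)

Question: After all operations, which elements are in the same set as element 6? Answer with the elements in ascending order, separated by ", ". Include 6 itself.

Answer: 0, 1, 2, 4, 5, 6, 7, 8, 9

Derivation:
Step 1: union(0, 1) -> merged; set of 0 now {0, 1}
Step 2: union(5, 4) -> merged; set of 5 now {4, 5}
Step 3: union(9, 7) -> merged; set of 9 now {7, 9}
Step 4: union(9, 7) -> already same set; set of 9 now {7, 9}
Step 5: union(4, 7) -> merged; set of 4 now {4, 5, 7, 9}
Step 6: union(8, 0) -> merged; set of 8 now {0, 1, 8}
Step 7: union(5, 8) -> merged; set of 5 now {0, 1, 4, 5, 7, 8, 9}
Step 8: union(2, 5) -> merged; set of 2 now {0, 1, 2, 4, 5, 7, 8, 9}
Step 9: union(4, 9) -> already same set; set of 4 now {0, 1, 2, 4, 5, 7, 8, 9}
Step 10: union(4, 1) -> already same set; set of 4 now {0, 1, 2, 4, 5, 7, 8, 9}
Step 11: union(8, 6) -> merged; set of 8 now {0, 1, 2, 4, 5, 6, 7, 8, 9}
Step 12: union(9, 5) -> already same set; set of 9 now {0, 1, 2, 4, 5, 6, 7, 8, 9}
Step 13: union(2, 4) -> already same set; set of 2 now {0, 1, 2, 4, 5, 6, 7, 8, 9}
Step 14: union(7, 2) -> already same set; set of 7 now {0, 1, 2, 4, 5, 6, 7, 8, 9}
Step 15: union(9, 7) -> already same set; set of 9 now {0, 1, 2, 4, 5, 6, 7, 8, 9}
Component of 6: {0, 1, 2, 4, 5, 6, 7, 8, 9}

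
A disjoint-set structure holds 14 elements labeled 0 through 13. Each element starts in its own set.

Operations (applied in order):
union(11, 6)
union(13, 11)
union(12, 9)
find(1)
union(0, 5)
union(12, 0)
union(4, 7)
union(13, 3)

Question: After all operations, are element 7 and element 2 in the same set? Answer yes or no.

Step 1: union(11, 6) -> merged; set of 11 now {6, 11}
Step 2: union(13, 11) -> merged; set of 13 now {6, 11, 13}
Step 3: union(12, 9) -> merged; set of 12 now {9, 12}
Step 4: find(1) -> no change; set of 1 is {1}
Step 5: union(0, 5) -> merged; set of 0 now {0, 5}
Step 6: union(12, 0) -> merged; set of 12 now {0, 5, 9, 12}
Step 7: union(4, 7) -> merged; set of 4 now {4, 7}
Step 8: union(13, 3) -> merged; set of 13 now {3, 6, 11, 13}
Set of 7: {4, 7}; 2 is not a member.

Answer: no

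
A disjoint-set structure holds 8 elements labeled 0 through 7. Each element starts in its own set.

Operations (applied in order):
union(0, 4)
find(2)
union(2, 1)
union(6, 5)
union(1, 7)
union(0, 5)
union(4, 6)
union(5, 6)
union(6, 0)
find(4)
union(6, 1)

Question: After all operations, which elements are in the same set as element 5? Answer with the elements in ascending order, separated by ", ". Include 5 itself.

Step 1: union(0, 4) -> merged; set of 0 now {0, 4}
Step 2: find(2) -> no change; set of 2 is {2}
Step 3: union(2, 1) -> merged; set of 2 now {1, 2}
Step 4: union(6, 5) -> merged; set of 6 now {5, 6}
Step 5: union(1, 7) -> merged; set of 1 now {1, 2, 7}
Step 6: union(0, 5) -> merged; set of 0 now {0, 4, 5, 6}
Step 7: union(4, 6) -> already same set; set of 4 now {0, 4, 5, 6}
Step 8: union(5, 6) -> already same set; set of 5 now {0, 4, 5, 6}
Step 9: union(6, 0) -> already same set; set of 6 now {0, 4, 5, 6}
Step 10: find(4) -> no change; set of 4 is {0, 4, 5, 6}
Step 11: union(6, 1) -> merged; set of 6 now {0, 1, 2, 4, 5, 6, 7}
Component of 5: {0, 1, 2, 4, 5, 6, 7}

Answer: 0, 1, 2, 4, 5, 6, 7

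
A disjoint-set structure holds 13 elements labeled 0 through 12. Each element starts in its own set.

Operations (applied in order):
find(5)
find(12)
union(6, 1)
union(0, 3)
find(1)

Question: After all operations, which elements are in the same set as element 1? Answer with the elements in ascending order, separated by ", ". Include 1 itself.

Step 1: find(5) -> no change; set of 5 is {5}
Step 2: find(12) -> no change; set of 12 is {12}
Step 3: union(6, 1) -> merged; set of 6 now {1, 6}
Step 4: union(0, 3) -> merged; set of 0 now {0, 3}
Step 5: find(1) -> no change; set of 1 is {1, 6}
Component of 1: {1, 6}

Answer: 1, 6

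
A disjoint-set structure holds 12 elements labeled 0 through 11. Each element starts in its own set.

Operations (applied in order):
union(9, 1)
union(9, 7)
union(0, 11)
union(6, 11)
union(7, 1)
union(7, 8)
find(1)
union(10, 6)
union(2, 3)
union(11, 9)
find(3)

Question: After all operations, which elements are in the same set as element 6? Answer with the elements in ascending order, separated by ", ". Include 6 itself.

Answer: 0, 1, 6, 7, 8, 9, 10, 11

Derivation:
Step 1: union(9, 1) -> merged; set of 9 now {1, 9}
Step 2: union(9, 7) -> merged; set of 9 now {1, 7, 9}
Step 3: union(0, 11) -> merged; set of 0 now {0, 11}
Step 4: union(6, 11) -> merged; set of 6 now {0, 6, 11}
Step 5: union(7, 1) -> already same set; set of 7 now {1, 7, 9}
Step 6: union(7, 8) -> merged; set of 7 now {1, 7, 8, 9}
Step 7: find(1) -> no change; set of 1 is {1, 7, 8, 9}
Step 8: union(10, 6) -> merged; set of 10 now {0, 6, 10, 11}
Step 9: union(2, 3) -> merged; set of 2 now {2, 3}
Step 10: union(11, 9) -> merged; set of 11 now {0, 1, 6, 7, 8, 9, 10, 11}
Step 11: find(3) -> no change; set of 3 is {2, 3}
Component of 6: {0, 1, 6, 7, 8, 9, 10, 11}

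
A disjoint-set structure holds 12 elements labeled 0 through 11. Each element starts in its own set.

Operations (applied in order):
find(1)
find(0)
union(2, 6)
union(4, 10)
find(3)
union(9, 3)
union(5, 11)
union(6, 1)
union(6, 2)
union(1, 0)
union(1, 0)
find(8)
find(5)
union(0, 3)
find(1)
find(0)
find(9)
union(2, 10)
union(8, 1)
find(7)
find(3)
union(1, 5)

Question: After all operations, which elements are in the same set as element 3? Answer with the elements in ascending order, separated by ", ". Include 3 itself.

Step 1: find(1) -> no change; set of 1 is {1}
Step 2: find(0) -> no change; set of 0 is {0}
Step 3: union(2, 6) -> merged; set of 2 now {2, 6}
Step 4: union(4, 10) -> merged; set of 4 now {4, 10}
Step 5: find(3) -> no change; set of 3 is {3}
Step 6: union(9, 3) -> merged; set of 9 now {3, 9}
Step 7: union(5, 11) -> merged; set of 5 now {5, 11}
Step 8: union(6, 1) -> merged; set of 6 now {1, 2, 6}
Step 9: union(6, 2) -> already same set; set of 6 now {1, 2, 6}
Step 10: union(1, 0) -> merged; set of 1 now {0, 1, 2, 6}
Step 11: union(1, 0) -> already same set; set of 1 now {0, 1, 2, 6}
Step 12: find(8) -> no change; set of 8 is {8}
Step 13: find(5) -> no change; set of 5 is {5, 11}
Step 14: union(0, 3) -> merged; set of 0 now {0, 1, 2, 3, 6, 9}
Step 15: find(1) -> no change; set of 1 is {0, 1, 2, 3, 6, 9}
Step 16: find(0) -> no change; set of 0 is {0, 1, 2, 3, 6, 9}
Step 17: find(9) -> no change; set of 9 is {0, 1, 2, 3, 6, 9}
Step 18: union(2, 10) -> merged; set of 2 now {0, 1, 2, 3, 4, 6, 9, 10}
Step 19: union(8, 1) -> merged; set of 8 now {0, 1, 2, 3, 4, 6, 8, 9, 10}
Step 20: find(7) -> no change; set of 7 is {7}
Step 21: find(3) -> no change; set of 3 is {0, 1, 2, 3, 4, 6, 8, 9, 10}
Step 22: union(1, 5) -> merged; set of 1 now {0, 1, 2, 3, 4, 5, 6, 8, 9, 10, 11}
Component of 3: {0, 1, 2, 3, 4, 5, 6, 8, 9, 10, 11}

Answer: 0, 1, 2, 3, 4, 5, 6, 8, 9, 10, 11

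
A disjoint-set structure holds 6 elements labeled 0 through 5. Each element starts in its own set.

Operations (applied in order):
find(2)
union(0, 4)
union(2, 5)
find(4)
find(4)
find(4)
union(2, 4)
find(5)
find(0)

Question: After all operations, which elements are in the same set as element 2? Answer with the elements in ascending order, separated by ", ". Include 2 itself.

Step 1: find(2) -> no change; set of 2 is {2}
Step 2: union(0, 4) -> merged; set of 0 now {0, 4}
Step 3: union(2, 5) -> merged; set of 2 now {2, 5}
Step 4: find(4) -> no change; set of 4 is {0, 4}
Step 5: find(4) -> no change; set of 4 is {0, 4}
Step 6: find(4) -> no change; set of 4 is {0, 4}
Step 7: union(2, 4) -> merged; set of 2 now {0, 2, 4, 5}
Step 8: find(5) -> no change; set of 5 is {0, 2, 4, 5}
Step 9: find(0) -> no change; set of 0 is {0, 2, 4, 5}
Component of 2: {0, 2, 4, 5}

Answer: 0, 2, 4, 5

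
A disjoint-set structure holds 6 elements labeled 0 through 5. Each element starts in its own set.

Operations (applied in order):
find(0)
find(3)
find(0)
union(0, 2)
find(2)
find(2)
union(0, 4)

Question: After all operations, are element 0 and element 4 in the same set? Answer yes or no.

Answer: yes

Derivation:
Step 1: find(0) -> no change; set of 0 is {0}
Step 2: find(3) -> no change; set of 3 is {3}
Step 3: find(0) -> no change; set of 0 is {0}
Step 4: union(0, 2) -> merged; set of 0 now {0, 2}
Step 5: find(2) -> no change; set of 2 is {0, 2}
Step 6: find(2) -> no change; set of 2 is {0, 2}
Step 7: union(0, 4) -> merged; set of 0 now {0, 2, 4}
Set of 0: {0, 2, 4}; 4 is a member.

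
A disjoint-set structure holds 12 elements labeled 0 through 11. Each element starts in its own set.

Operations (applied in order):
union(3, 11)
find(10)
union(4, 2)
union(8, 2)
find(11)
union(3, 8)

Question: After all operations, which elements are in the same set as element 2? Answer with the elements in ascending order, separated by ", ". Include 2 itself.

Answer: 2, 3, 4, 8, 11

Derivation:
Step 1: union(3, 11) -> merged; set of 3 now {3, 11}
Step 2: find(10) -> no change; set of 10 is {10}
Step 3: union(4, 2) -> merged; set of 4 now {2, 4}
Step 4: union(8, 2) -> merged; set of 8 now {2, 4, 8}
Step 5: find(11) -> no change; set of 11 is {3, 11}
Step 6: union(3, 8) -> merged; set of 3 now {2, 3, 4, 8, 11}
Component of 2: {2, 3, 4, 8, 11}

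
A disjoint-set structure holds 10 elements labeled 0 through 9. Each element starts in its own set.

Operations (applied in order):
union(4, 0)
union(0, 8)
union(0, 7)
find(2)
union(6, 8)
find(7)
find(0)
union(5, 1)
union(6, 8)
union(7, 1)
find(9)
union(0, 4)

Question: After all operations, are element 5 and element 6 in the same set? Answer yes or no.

Answer: yes

Derivation:
Step 1: union(4, 0) -> merged; set of 4 now {0, 4}
Step 2: union(0, 8) -> merged; set of 0 now {0, 4, 8}
Step 3: union(0, 7) -> merged; set of 0 now {0, 4, 7, 8}
Step 4: find(2) -> no change; set of 2 is {2}
Step 5: union(6, 8) -> merged; set of 6 now {0, 4, 6, 7, 8}
Step 6: find(7) -> no change; set of 7 is {0, 4, 6, 7, 8}
Step 7: find(0) -> no change; set of 0 is {0, 4, 6, 7, 8}
Step 8: union(5, 1) -> merged; set of 5 now {1, 5}
Step 9: union(6, 8) -> already same set; set of 6 now {0, 4, 6, 7, 8}
Step 10: union(7, 1) -> merged; set of 7 now {0, 1, 4, 5, 6, 7, 8}
Step 11: find(9) -> no change; set of 9 is {9}
Step 12: union(0, 4) -> already same set; set of 0 now {0, 1, 4, 5, 6, 7, 8}
Set of 5: {0, 1, 4, 5, 6, 7, 8}; 6 is a member.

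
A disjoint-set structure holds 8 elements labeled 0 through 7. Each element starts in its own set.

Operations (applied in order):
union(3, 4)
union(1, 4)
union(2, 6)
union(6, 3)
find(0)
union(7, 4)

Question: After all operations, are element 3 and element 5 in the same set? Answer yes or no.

Step 1: union(3, 4) -> merged; set of 3 now {3, 4}
Step 2: union(1, 4) -> merged; set of 1 now {1, 3, 4}
Step 3: union(2, 6) -> merged; set of 2 now {2, 6}
Step 4: union(6, 3) -> merged; set of 6 now {1, 2, 3, 4, 6}
Step 5: find(0) -> no change; set of 0 is {0}
Step 6: union(7, 4) -> merged; set of 7 now {1, 2, 3, 4, 6, 7}
Set of 3: {1, 2, 3, 4, 6, 7}; 5 is not a member.

Answer: no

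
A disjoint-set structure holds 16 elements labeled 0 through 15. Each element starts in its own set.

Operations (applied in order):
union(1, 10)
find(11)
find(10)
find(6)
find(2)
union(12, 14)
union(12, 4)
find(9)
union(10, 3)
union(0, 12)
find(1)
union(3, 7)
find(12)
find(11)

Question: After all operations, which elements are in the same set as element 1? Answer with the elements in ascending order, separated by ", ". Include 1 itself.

Answer: 1, 3, 7, 10

Derivation:
Step 1: union(1, 10) -> merged; set of 1 now {1, 10}
Step 2: find(11) -> no change; set of 11 is {11}
Step 3: find(10) -> no change; set of 10 is {1, 10}
Step 4: find(6) -> no change; set of 6 is {6}
Step 5: find(2) -> no change; set of 2 is {2}
Step 6: union(12, 14) -> merged; set of 12 now {12, 14}
Step 7: union(12, 4) -> merged; set of 12 now {4, 12, 14}
Step 8: find(9) -> no change; set of 9 is {9}
Step 9: union(10, 3) -> merged; set of 10 now {1, 3, 10}
Step 10: union(0, 12) -> merged; set of 0 now {0, 4, 12, 14}
Step 11: find(1) -> no change; set of 1 is {1, 3, 10}
Step 12: union(3, 7) -> merged; set of 3 now {1, 3, 7, 10}
Step 13: find(12) -> no change; set of 12 is {0, 4, 12, 14}
Step 14: find(11) -> no change; set of 11 is {11}
Component of 1: {1, 3, 7, 10}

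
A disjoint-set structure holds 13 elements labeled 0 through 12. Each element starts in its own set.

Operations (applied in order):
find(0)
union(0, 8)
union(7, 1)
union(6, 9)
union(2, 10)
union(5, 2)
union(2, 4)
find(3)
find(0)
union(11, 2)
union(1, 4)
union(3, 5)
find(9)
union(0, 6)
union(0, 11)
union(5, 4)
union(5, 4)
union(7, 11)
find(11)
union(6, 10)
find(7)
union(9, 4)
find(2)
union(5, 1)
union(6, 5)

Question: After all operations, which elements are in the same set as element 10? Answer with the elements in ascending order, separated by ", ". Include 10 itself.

Step 1: find(0) -> no change; set of 0 is {0}
Step 2: union(0, 8) -> merged; set of 0 now {0, 8}
Step 3: union(7, 1) -> merged; set of 7 now {1, 7}
Step 4: union(6, 9) -> merged; set of 6 now {6, 9}
Step 5: union(2, 10) -> merged; set of 2 now {2, 10}
Step 6: union(5, 2) -> merged; set of 5 now {2, 5, 10}
Step 7: union(2, 4) -> merged; set of 2 now {2, 4, 5, 10}
Step 8: find(3) -> no change; set of 3 is {3}
Step 9: find(0) -> no change; set of 0 is {0, 8}
Step 10: union(11, 2) -> merged; set of 11 now {2, 4, 5, 10, 11}
Step 11: union(1, 4) -> merged; set of 1 now {1, 2, 4, 5, 7, 10, 11}
Step 12: union(3, 5) -> merged; set of 3 now {1, 2, 3, 4, 5, 7, 10, 11}
Step 13: find(9) -> no change; set of 9 is {6, 9}
Step 14: union(0, 6) -> merged; set of 0 now {0, 6, 8, 9}
Step 15: union(0, 11) -> merged; set of 0 now {0, 1, 2, 3, 4, 5, 6, 7, 8, 9, 10, 11}
Step 16: union(5, 4) -> already same set; set of 5 now {0, 1, 2, 3, 4, 5, 6, 7, 8, 9, 10, 11}
Step 17: union(5, 4) -> already same set; set of 5 now {0, 1, 2, 3, 4, 5, 6, 7, 8, 9, 10, 11}
Step 18: union(7, 11) -> already same set; set of 7 now {0, 1, 2, 3, 4, 5, 6, 7, 8, 9, 10, 11}
Step 19: find(11) -> no change; set of 11 is {0, 1, 2, 3, 4, 5, 6, 7, 8, 9, 10, 11}
Step 20: union(6, 10) -> already same set; set of 6 now {0, 1, 2, 3, 4, 5, 6, 7, 8, 9, 10, 11}
Step 21: find(7) -> no change; set of 7 is {0, 1, 2, 3, 4, 5, 6, 7, 8, 9, 10, 11}
Step 22: union(9, 4) -> already same set; set of 9 now {0, 1, 2, 3, 4, 5, 6, 7, 8, 9, 10, 11}
Step 23: find(2) -> no change; set of 2 is {0, 1, 2, 3, 4, 5, 6, 7, 8, 9, 10, 11}
Step 24: union(5, 1) -> already same set; set of 5 now {0, 1, 2, 3, 4, 5, 6, 7, 8, 9, 10, 11}
Step 25: union(6, 5) -> already same set; set of 6 now {0, 1, 2, 3, 4, 5, 6, 7, 8, 9, 10, 11}
Component of 10: {0, 1, 2, 3, 4, 5, 6, 7, 8, 9, 10, 11}

Answer: 0, 1, 2, 3, 4, 5, 6, 7, 8, 9, 10, 11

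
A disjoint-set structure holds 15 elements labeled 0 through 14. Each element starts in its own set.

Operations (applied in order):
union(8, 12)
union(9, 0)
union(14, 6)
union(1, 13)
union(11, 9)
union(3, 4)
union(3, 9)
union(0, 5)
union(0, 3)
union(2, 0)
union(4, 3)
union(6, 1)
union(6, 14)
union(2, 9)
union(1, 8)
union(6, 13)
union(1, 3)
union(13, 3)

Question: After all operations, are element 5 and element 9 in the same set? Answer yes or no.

Step 1: union(8, 12) -> merged; set of 8 now {8, 12}
Step 2: union(9, 0) -> merged; set of 9 now {0, 9}
Step 3: union(14, 6) -> merged; set of 14 now {6, 14}
Step 4: union(1, 13) -> merged; set of 1 now {1, 13}
Step 5: union(11, 9) -> merged; set of 11 now {0, 9, 11}
Step 6: union(3, 4) -> merged; set of 3 now {3, 4}
Step 7: union(3, 9) -> merged; set of 3 now {0, 3, 4, 9, 11}
Step 8: union(0, 5) -> merged; set of 0 now {0, 3, 4, 5, 9, 11}
Step 9: union(0, 3) -> already same set; set of 0 now {0, 3, 4, 5, 9, 11}
Step 10: union(2, 0) -> merged; set of 2 now {0, 2, 3, 4, 5, 9, 11}
Step 11: union(4, 3) -> already same set; set of 4 now {0, 2, 3, 4, 5, 9, 11}
Step 12: union(6, 1) -> merged; set of 6 now {1, 6, 13, 14}
Step 13: union(6, 14) -> already same set; set of 6 now {1, 6, 13, 14}
Step 14: union(2, 9) -> already same set; set of 2 now {0, 2, 3, 4, 5, 9, 11}
Step 15: union(1, 8) -> merged; set of 1 now {1, 6, 8, 12, 13, 14}
Step 16: union(6, 13) -> already same set; set of 6 now {1, 6, 8, 12, 13, 14}
Step 17: union(1, 3) -> merged; set of 1 now {0, 1, 2, 3, 4, 5, 6, 8, 9, 11, 12, 13, 14}
Step 18: union(13, 3) -> already same set; set of 13 now {0, 1, 2, 3, 4, 5, 6, 8, 9, 11, 12, 13, 14}
Set of 5: {0, 1, 2, 3, 4, 5, 6, 8, 9, 11, 12, 13, 14}; 9 is a member.

Answer: yes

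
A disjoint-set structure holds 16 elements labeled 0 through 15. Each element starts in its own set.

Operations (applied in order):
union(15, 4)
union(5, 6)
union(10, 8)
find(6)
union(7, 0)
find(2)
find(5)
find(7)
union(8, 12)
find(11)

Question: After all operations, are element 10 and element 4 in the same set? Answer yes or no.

Step 1: union(15, 4) -> merged; set of 15 now {4, 15}
Step 2: union(5, 6) -> merged; set of 5 now {5, 6}
Step 3: union(10, 8) -> merged; set of 10 now {8, 10}
Step 4: find(6) -> no change; set of 6 is {5, 6}
Step 5: union(7, 0) -> merged; set of 7 now {0, 7}
Step 6: find(2) -> no change; set of 2 is {2}
Step 7: find(5) -> no change; set of 5 is {5, 6}
Step 8: find(7) -> no change; set of 7 is {0, 7}
Step 9: union(8, 12) -> merged; set of 8 now {8, 10, 12}
Step 10: find(11) -> no change; set of 11 is {11}
Set of 10: {8, 10, 12}; 4 is not a member.

Answer: no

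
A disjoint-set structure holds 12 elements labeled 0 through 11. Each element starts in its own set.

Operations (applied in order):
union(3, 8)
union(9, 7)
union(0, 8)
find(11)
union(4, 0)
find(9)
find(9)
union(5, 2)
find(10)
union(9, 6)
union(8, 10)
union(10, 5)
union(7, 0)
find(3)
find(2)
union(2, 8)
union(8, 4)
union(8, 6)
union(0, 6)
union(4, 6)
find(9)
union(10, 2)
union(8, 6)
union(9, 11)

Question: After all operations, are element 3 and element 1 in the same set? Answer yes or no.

Step 1: union(3, 8) -> merged; set of 3 now {3, 8}
Step 2: union(9, 7) -> merged; set of 9 now {7, 9}
Step 3: union(0, 8) -> merged; set of 0 now {0, 3, 8}
Step 4: find(11) -> no change; set of 11 is {11}
Step 5: union(4, 0) -> merged; set of 4 now {0, 3, 4, 8}
Step 6: find(9) -> no change; set of 9 is {7, 9}
Step 7: find(9) -> no change; set of 9 is {7, 9}
Step 8: union(5, 2) -> merged; set of 5 now {2, 5}
Step 9: find(10) -> no change; set of 10 is {10}
Step 10: union(9, 6) -> merged; set of 9 now {6, 7, 9}
Step 11: union(8, 10) -> merged; set of 8 now {0, 3, 4, 8, 10}
Step 12: union(10, 5) -> merged; set of 10 now {0, 2, 3, 4, 5, 8, 10}
Step 13: union(7, 0) -> merged; set of 7 now {0, 2, 3, 4, 5, 6, 7, 8, 9, 10}
Step 14: find(3) -> no change; set of 3 is {0, 2, 3, 4, 5, 6, 7, 8, 9, 10}
Step 15: find(2) -> no change; set of 2 is {0, 2, 3, 4, 5, 6, 7, 8, 9, 10}
Step 16: union(2, 8) -> already same set; set of 2 now {0, 2, 3, 4, 5, 6, 7, 8, 9, 10}
Step 17: union(8, 4) -> already same set; set of 8 now {0, 2, 3, 4, 5, 6, 7, 8, 9, 10}
Step 18: union(8, 6) -> already same set; set of 8 now {0, 2, 3, 4, 5, 6, 7, 8, 9, 10}
Step 19: union(0, 6) -> already same set; set of 0 now {0, 2, 3, 4, 5, 6, 7, 8, 9, 10}
Step 20: union(4, 6) -> already same set; set of 4 now {0, 2, 3, 4, 5, 6, 7, 8, 9, 10}
Step 21: find(9) -> no change; set of 9 is {0, 2, 3, 4, 5, 6, 7, 8, 9, 10}
Step 22: union(10, 2) -> already same set; set of 10 now {0, 2, 3, 4, 5, 6, 7, 8, 9, 10}
Step 23: union(8, 6) -> already same set; set of 8 now {0, 2, 3, 4, 5, 6, 7, 8, 9, 10}
Step 24: union(9, 11) -> merged; set of 9 now {0, 2, 3, 4, 5, 6, 7, 8, 9, 10, 11}
Set of 3: {0, 2, 3, 4, 5, 6, 7, 8, 9, 10, 11}; 1 is not a member.

Answer: no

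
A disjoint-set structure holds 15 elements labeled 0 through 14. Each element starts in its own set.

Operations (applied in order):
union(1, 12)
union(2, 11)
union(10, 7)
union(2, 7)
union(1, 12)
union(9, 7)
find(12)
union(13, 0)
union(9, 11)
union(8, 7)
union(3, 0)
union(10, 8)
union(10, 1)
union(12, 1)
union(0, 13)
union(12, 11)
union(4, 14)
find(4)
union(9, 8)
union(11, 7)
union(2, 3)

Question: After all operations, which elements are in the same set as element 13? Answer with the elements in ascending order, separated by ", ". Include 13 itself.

Step 1: union(1, 12) -> merged; set of 1 now {1, 12}
Step 2: union(2, 11) -> merged; set of 2 now {2, 11}
Step 3: union(10, 7) -> merged; set of 10 now {7, 10}
Step 4: union(2, 7) -> merged; set of 2 now {2, 7, 10, 11}
Step 5: union(1, 12) -> already same set; set of 1 now {1, 12}
Step 6: union(9, 7) -> merged; set of 9 now {2, 7, 9, 10, 11}
Step 7: find(12) -> no change; set of 12 is {1, 12}
Step 8: union(13, 0) -> merged; set of 13 now {0, 13}
Step 9: union(9, 11) -> already same set; set of 9 now {2, 7, 9, 10, 11}
Step 10: union(8, 7) -> merged; set of 8 now {2, 7, 8, 9, 10, 11}
Step 11: union(3, 0) -> merged; set of 3 now {0, 3, 13}
Step 12: union(10, 8) -> already same set; set of 10 now {2, 7, 8, 9, 10, 11}
Step 13: union(10, 1) -> merged; set of 10 now {1, 2, 7, 8, 9, 10, 11, 12}
Step 14: union(12, 1) -> already same set; set of 12 now {1, 2, 7, 8, 9, 10, 11, 12}
Step 15: union(0, 13) -> already same set; set of 0 now {0, 3, 13}
Step 16: union(12, 11) -> already same set; set of 12 now {1, 2, 7, 8, 9, 10, 11, 12}
Step 17: union(4, 14) -> merged; set of 4 now {4, 14}
Step 18: find(4) -> no change; set of 4 is {4, 14}
Step 19: union(9, 8) -> already same set; set of 9 now {1, 2, 7, 8, 9, 10, 11, 12}
Step 20: union(11, 7) -> already same set; set of 11 now {1, 2, 7, 8, 9, 10, 11, 12}
Step 21: union(2, 3) -> merged; set of 2 now {0, 1, 2, 3, 7, 8, 9, 10, 11, 12, 13}
Component of 13: {0, 1, 2, 3, 7, 8, 9, 10, 11, 12, 13}

Answer: 0, 1, 2, 3, 7, 8, 9, 10, 11, 12, 13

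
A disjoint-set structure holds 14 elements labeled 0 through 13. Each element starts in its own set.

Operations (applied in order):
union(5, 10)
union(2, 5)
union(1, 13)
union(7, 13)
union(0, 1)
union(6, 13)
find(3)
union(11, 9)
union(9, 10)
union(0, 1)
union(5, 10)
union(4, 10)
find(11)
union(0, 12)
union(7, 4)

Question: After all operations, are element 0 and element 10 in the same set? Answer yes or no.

Step 1: union(5, 10) -> merged; set of 5 now {5, 10}
Step 2: union(2, 5) -> merged; set of 2 now {2, 5, 10}
Step 3: union(1, 13) -> merged; set of 1 now {1, 13}
Step 4: union(7, 13) -> merged; set of 7 now {1, 7, 13}
Step 5: union(0, 1) -> merged; set of 0 now {0, 1, 7, 13}
Step 6: union(6, 13) -> merged; set of 6 now {0, 1, 6, 7, 13}
Step 7: find(3) -> no change; set of 3 is {3}
Step 8: union(11, 9) -> merged; set of 11 now {9, 11}
Step 9: union(9, 10) -> merged; set of 9 now {2, 5, 9, 10, 11}
Step 10: union(0, 1) -> already same set; set of 0 now {0, 1, 6, 7, 13}
Step 11: union(5, 10) -> already same set; set of 5 now {2, 5, 9, 10, 11}
Step 12: union(4, 10) -> merged; set of 4 now {2, 4, 5, 9, 10, 11}
Step 13: find(11) -> no change; set of 11 is {2, 4, 5, 9, 10, 11}
Step 14: union(0, 12) -> merged; set of 0 now {0, 1, 6, 7, 12, 13}
Step 15: union(7, 4) -> merged; set of 7 now {0, 1, 2, 4, 5, 6, 7, 9, 10, 11, 12, 13}
Set of 0: {0, 1, 2, 4, 5, 6, 7, 9, 10, 11, 12, 13}; 10 is a member.

Answer: yes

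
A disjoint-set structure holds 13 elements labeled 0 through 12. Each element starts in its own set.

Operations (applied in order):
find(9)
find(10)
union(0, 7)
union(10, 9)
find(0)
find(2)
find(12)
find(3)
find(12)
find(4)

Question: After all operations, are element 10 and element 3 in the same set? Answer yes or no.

Answer: no

Derivation:
Step 1: find(9) -> no change; set of 9 is {9}
Step 2: find(10) -> no change; set of 10 is {10}
Step 3: union(0, 7) -> merged; set of 0 now {0, 7}
Step 4: union(10, 9) -> merged; set of 10 now {9, 10}
Step 5: find(0) -> no change; set of 0 is {0, 7}
Step 6: find(2) -> no change; set of 2 is {2}
Step 7: find(12) -> no change; set of 12 is {12}
Step 8: find(3) -> no change; set of 3 is {3}
Step 9: find(12) -> no change; set of 12 is {12}
Step 10: find(4) -> no change; set of 4 is {4}
Set of 10: {9, 10}; 3 is not a member.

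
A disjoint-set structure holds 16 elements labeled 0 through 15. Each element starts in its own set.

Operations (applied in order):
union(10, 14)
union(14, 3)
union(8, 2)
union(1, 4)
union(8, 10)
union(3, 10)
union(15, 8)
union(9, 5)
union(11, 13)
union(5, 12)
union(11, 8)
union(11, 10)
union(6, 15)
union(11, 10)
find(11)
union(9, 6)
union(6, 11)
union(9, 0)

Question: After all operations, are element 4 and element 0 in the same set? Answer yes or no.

Step 1: union(10, 14) -> merged; set of 10 now {10, 14}
Step 2: union(14, 3) -> merged; set of 14 now {3, 10, 14}
Step 3: union(8, 2) -> merged; set of 8 now {2, 8}
Step 4: union(1, 4) -> merged; set of 1 now {1, 4}
Step 5: union(8, 10) -> merged; set of 8 now {2, 3, 8, 10, 14}
Step 6: union(3, 10) -> already same set; set of 3 now {2, 3, 8, 10, 14}
Step 7: union(15, 8) -> merged; set of 15 now {2, 3, 8, 10, 14, 15}
Step 8: union(9, 5) -> merged; set of 9 now {5, 9}
Step 9: union(11, 13) -> merged; set of 11 now {11, 13}
Step 10: union(5, 12) -> merged; set of 5 now {5, 9, 12}
Step 11: union(11, 8) -> merged; set of 11 now {2, 3, 8, 10, 11, 13, 14, 15}
Step 12: union(11, 10) -> already same set; set of 11 now {2, 3, 8, 10, 11, 13, 14, 15}
Step 13: union(6, 15) -> merged; set of 6 now {2, 3, 6, 8, 10, 11, 13, 14, 15}
Step 14: union(11, 10) -> already same set; set of 11 now {2, 3, 6, 8, 10, 11, 13, 14, 15}
Step 15: find(11) -> no change; set of 11 is {2, 3, 6, 8, 10, 11, 13, 14, 15}
Step 16: union(9, 6) -> merged; set of 9 now {2, 3, 5, 6, 8, 9, 10, 11, 12, 13, 14, 15}
Step 17: union(6, 11) -> already same set; set of 6 now {2, 3, 5, 6, 8, 9, 10, 11, 12, 13, 14, 15}
Step 18: union(9, 0) -> merged; set of 9 now {0, 2, 3, 5, 6, 8, 9, 10, 11, 12, 13, 14, 15}
Set of 4: {1, 4}; 0 is not a member.

Answer: no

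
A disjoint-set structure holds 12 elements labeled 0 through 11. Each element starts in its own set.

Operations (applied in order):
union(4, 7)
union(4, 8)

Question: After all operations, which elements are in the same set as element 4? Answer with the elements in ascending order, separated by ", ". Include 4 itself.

Answer: 4, 7, 8

Derivation:
Step 1: union(4, 7) -> merged; set of 4 now {4, 7}
Step 2: union(4, 8) -> merged; set of 4 now {4, 7, 8}
Component of 4: {4, 7, 8}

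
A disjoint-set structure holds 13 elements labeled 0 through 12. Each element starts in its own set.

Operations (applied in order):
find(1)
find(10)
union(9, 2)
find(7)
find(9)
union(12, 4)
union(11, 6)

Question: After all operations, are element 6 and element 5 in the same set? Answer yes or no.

Answer: no

Derivation:
Step 1: find(1) -> no change; set of 1 is {1}
Step 2: find(10) -> no change; set of 10 is {10}
Step 3: union(9, 2) -> merged; set of 9 now {2, 9}
Step 4: find(7) -> no change; set of 7 is {7}
Step 5: find(9) -> no change; set of 9 is {2, 9}
Step 6: union(12, 4) -> merged; set of 12 now {4, 12}
Step 7: union(11, 6) -> merged; set of 11 now {6, 11}
Set of 6: {6, 11}; 5 is not a member.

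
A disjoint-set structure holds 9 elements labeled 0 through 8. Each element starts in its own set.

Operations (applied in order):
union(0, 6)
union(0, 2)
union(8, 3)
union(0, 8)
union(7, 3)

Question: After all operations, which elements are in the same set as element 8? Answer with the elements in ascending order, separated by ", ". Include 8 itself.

Step 1: union(0, 6) -> merged; set of 0 now {0, 6}
Step 2: union(0, 2) -> merged; set of 0 now {0, 2, 6}
Step 3: union(8, 3) -> merged; set of 8 now {3, 8}
Step 4: union(0, 8) -> merged; set of 0 now {0, 2, 3, 6, 8}
Step 5: union(7, 3) -> merged; set of 7 now {0, 2, 3, 6, 7, 8}
Component of 8: {0, 2, 3, 6, 7, 8}

Answer: 0, 2, 3, 6, 7, 8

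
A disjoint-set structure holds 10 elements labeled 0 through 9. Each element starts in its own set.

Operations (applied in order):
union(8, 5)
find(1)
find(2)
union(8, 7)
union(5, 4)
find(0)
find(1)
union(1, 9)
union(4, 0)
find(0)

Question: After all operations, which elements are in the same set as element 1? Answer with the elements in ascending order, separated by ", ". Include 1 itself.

Answer: 1, 9

Derivation:
Step 1: union(8, 5) -> merged; set of 8 now {5, 8}
Step 2: find(1) -> no change; set of 1 is {1}
Step 3: find(2) -> no change; set of 2 is {2}
Step 4: union(8, 7) -> merged; set of 8 now {5, 7, 8}
Step 5: union(5, 4) -> merged; set of 5 now {4, 5, 7, 8}
Step 6: find(0) -> no change; set of 0 is {0}
Step 7: find(1) -> no change; set of 1 is {1}
Step 8: union(1, 9) -> merged; set of 1 now {1, 9}
Step 9: union(4, 0) -> merged; set of 4 now {0, 4, 5, 7, 8}
Step 10: find(0) -> no change; set of 0 is {0, 4, 5, 7, 8}
Component of 1: {1, 9}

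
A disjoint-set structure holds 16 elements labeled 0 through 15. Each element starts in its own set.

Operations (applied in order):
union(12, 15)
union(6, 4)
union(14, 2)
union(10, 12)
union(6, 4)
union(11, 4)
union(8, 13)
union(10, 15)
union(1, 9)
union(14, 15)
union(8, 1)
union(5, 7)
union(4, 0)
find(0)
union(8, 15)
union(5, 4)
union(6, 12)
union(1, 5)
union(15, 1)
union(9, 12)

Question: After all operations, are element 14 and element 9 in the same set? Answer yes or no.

Step 1: union(12, 15) -> merged; set of 12 now {12, 15}
Step 2: union(6, 4) -> merged; set of 6 now {4, 6}
Step 3: union(14, 2) -> merged; set of 14 now {2, 14}
Step 4: union(10, 12) -> merged; set of 10 now {10, 12, 15}
Step 5: union(6, 4) -> already same set; set of 6 now {4, 6}
Step 6: union(11, 4) -> merged; set of 11 now {4, 6, 11}
Step 7: union(8, 13) -> merged; set of 8 now {8, 13}
Step 8: union(10, 15) -> already same set; set of 10 now {10, 12, 15}
Step 9: union(1, 9) -> merged; set of 1 now {1, 9}
Step 10: union(14, 15) -> merged; set of 14 now {2, 10, 12, 14, 15}
Step 11: union(8, 1) -> merged; set of 8 now {1, 8, 9, 13}
Step 12: union(5, 7) -> merged; set of 5 now {5, 7}
Step 13: union(4, 0) -> merged; set of 4 now {0, 4, 6, 11}
Step 14: find(0) -> no change; set of 0 is {0, 4, 6, 11}
Step 15: union(8, 15) -> merged; set of 8 now {1, 2, 8, 9, 10, 12, 13, 14, 15}
Step 16: union(5, 4) -> merged; set of 5 now {0, 4, 5, 6, 7, 11}
Step 17: union(6, 12) -> merged; set of 6 now {0, 1, 2, 4, 5, 6, 7, 8, 9, 10, 11, 12, 13, 14, 15}
Step 18: union(1, 5) -> already same set; set of 1 now {0, 1, 2, 4, 5, 6, 7, 8, 9, 10, 11, 12, 13, 14, 15}
Step 19: union(15, 1) -> already same set; set of 15 now {0, 1, 2, 4, 5, 6, 7, 8, 9, 10, 11, 12, 13, 14, 15}
Step 20: union(9, 12) -> already same set; set of 9 now {0, 1, 2, 4, 5, 6, 7, 8, 9, 10, 11, 12, 13, 14, 15}
Set of 14: {0, 1, 2, 4, 5, 6, 7, 8, 9, 10, 11, 12, 13, 14, 15}; 9 is a member.

Answer: yes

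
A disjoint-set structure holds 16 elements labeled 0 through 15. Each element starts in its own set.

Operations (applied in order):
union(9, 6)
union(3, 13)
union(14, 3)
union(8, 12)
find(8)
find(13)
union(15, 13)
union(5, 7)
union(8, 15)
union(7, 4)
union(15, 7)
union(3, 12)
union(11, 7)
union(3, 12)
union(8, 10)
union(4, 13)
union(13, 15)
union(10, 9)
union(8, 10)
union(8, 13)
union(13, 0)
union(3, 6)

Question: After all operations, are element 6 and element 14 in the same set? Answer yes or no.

Answer: yes

Derivation:
Step 1: union(9, 6) -> merged; set of 9 now {6, 9}
Step 2: union(3, 13) -> merged; set of 3 now {3, 13}
Step 3: union(14, 3) -> merged; set of 14 now {3, 13, 14}
Step 4: union(8, 12) -> merged; set of 8 now {8, 12}
Step 5: find(8) -> no change; set of 8 is {8, 12}
Step 6: find(13) -> no change; set of 13 is {3, 13, 14}
Step 7: union(15, 13) -> merged; set of 15 now {3, 13, 14, 15}
Step 8: union(5, 7) -> merged; set of 5 now {5, 7}
Step 9: union(8, 15) -> merged; set of 8 now {3, 8, 12, 13, 14, 15}
Step 10: union(7, 4) -> merged; set of 7 now {4, 5, 7}
Step 11: union(15, 7) -> merged; set of 15 now {3, 4, 5, 7, 8, 12, 13, 14, 15}
Step 12: union(3, 12) -> already same set; set of 3 now {3, 4, 5, 7, 8, 12, 13, 14, 15}
Step 13: union(11, 7) -> merged; set of 11 now {3, 4, 5, 7, 8, 11, 12, 13, 14, 15}
Step 14: union(3, 12) -> already same set; set of 3 now {3, 4, 5, 7, 8, 11, 12, 13, 14, 15}
Step 15: union(8, 10) -> merged; set of 8 now {3, 4, 5, 7, 8, 10, 11, 12, 13, 14, 15}
Step 16: union(4, 13) -> already same set; set of 4 now {3, 4, 5, 7, 8, 10, 11, 12, 13, 14, 15}
Step 17: union(13, 15) -> already same set; set of 13 now {3, 4, 5, 7, 8, 10, 11, 12, 13, 14, 15}
Step 18: union(10, 9) -> merged; set of 10 now {3, 4, 5, 6, 7, 8, 9, 10, 11, 12, 13, 14, 15}
Step 19: union(8, 10) -> already same set; set of 8 now {3, 4, 5, 6, 7, 8, 9, 10, 11, 12, 13, 14, 15}
Step 20: union(8, 13) -> already same set; set of 8 now {3, 4, 5, 6, 7, 8, 9, 10, 11, 12, 13, 14, 15}
Step 21: union(13, 0) -> merged; set of 13 now {0, 3, 4, 5, 6, 7, 8, 9, 10, 11, 12, 13, 14, 15}
Step 22: union(3, 6) -> already same set; set of 3 now {0, 3, 4, 5, 6, 7, 8, 9, 10, 11, 12, 13, 14, 15}
Set of 6: {0, 3, 4, 5, 6, 7, 8, 9, 10, 11, 12, 13, 14, 15}; 14 is a member.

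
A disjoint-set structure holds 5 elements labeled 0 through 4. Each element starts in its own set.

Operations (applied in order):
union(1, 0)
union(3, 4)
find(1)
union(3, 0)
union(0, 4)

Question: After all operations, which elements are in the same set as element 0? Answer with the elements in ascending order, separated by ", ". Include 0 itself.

Step 1: union(1, 0) -> merged; set of 1 now {0, 1}
Step 2: union(3, 4) -> merged; set of 3 now {3, 4}
Step 3: find(1) -> no change; set of 1 is {0, 1}
Step 4: union(3, 0) -> merged; set of 3 now {0, 1, 3, 4}
Step 5: union(0, 4) -> already same set; set of 0 now {0, 1, 3, 4}
Component of 0: {0, 1, 3, 4}

Answer: 0, 1, 3, 4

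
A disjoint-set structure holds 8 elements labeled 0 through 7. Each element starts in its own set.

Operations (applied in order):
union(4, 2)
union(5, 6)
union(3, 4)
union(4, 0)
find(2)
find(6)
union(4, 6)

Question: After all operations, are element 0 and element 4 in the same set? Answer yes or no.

Step 1: union(4, 2) -> merged; set of 4 now {2, 4}
Step 2: union(5, 6) -> merged; set of 5 now {5, 6}
Step 3: union(3, 4) -> merged; set of 3 now {2, 3, 4}
Step 4: union(4, 0) -> merged; set of 4 now {0, 2, 3, 4}
Step 5: find(2) -> no change; set of 2 is {0, 2, 3, 4}
Step 6: find(6) -> no change; set of 6 is {5, 6}
Step 7: union(4, 6) -> merged; set of 4 now {0, 2, 3, 4, 5, 6}
Set of 0: {0, 2, 3, 4, 5, 6}; 4 is a member.

Answer: yes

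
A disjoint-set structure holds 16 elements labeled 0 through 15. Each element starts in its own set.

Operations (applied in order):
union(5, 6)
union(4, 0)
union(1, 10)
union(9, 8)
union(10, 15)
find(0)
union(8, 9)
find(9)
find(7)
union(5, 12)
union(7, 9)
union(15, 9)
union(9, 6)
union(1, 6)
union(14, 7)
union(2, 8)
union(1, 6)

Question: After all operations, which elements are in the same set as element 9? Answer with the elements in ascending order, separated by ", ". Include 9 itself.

Step 1: union(5, 6) -> merged; set of 5 now {5, 6}
Step 2: union(4, 0) -> merged; set of 4 now {0, 4}
Step 3: union(1, 10) -> merged; set of 1 now {1, 10}
Step 4: union(9, 8) -> merged; set of 9 now {8, 9}
Step 5: union(10, 15) -> merged; set of 10 now {1, 10, 15}
Step 6: find(0) -> no change; set of 0 is {0, 4}
Step 7: union(8, 9) -> already same set; set of 8 now {8, 9}
Step 8: find(9) -> no change; set of 9 is {8, 9}
Step 9: find(7) -> no change; set of 7 is {7}
Step 10: union(5, 12) -> merged; set of 5 now {5, 6, 12}
Step 11: union(7, 9) -> merged; set of 7 now {7, 8, 9}
Step 12: union(15, 9) -> merged; set of 15 now {1, 7, 8, 9, 10, 15}
Step 13: union(9, 6) -> merged; set of 9 now {1, 5, 6, 7, 8, 9, 10, 12, 15}
Step 14: union(1, 6) -> already same set; set of 1 now {1, 5, 6, 7, 8, 9, 10, 12, 15}
Step 15: union(14, 7) -> merged; set of 14 now {1, 5, 6, 7, 8, 9, 10, 12, 14, 15}
Step 16: union(2, 8) -> merged; set of 2 now {1, 2, 5, 6, 7, 8, 9, 10, 12, 14, 15}
Step 17: union(1, 6) -> already same set; set of 1 now {1, 2, 5, 6, 7, 8, 9, 10, 12, 14, 15}
Component of 9: {1, 2, 5, 6, 7, 8, 9, 10, 12, 14, 15}

Answer: 1, 2, 5, 6, 7, 8, 9, 10, 12, 14, 15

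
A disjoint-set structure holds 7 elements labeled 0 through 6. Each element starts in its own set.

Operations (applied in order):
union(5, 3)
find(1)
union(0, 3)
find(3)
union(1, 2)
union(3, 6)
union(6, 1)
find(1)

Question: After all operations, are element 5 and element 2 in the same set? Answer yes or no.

Step 1: union(5, 3) -> merged; set of 5 now {3, 5}
Step 2: find(1) -> no change; set of 1 is {1}
Step 3: union(0, 3) -> merged; set of 0 now {0, 3, 5}
Step 4: find(3) -> no change; set of 3 is {0, 3, 5}
Step 5: union(1, 2) -> merged; set of 1 now {1, 2}
Step 6: union(3, 6) -> merged; set of 3 now {0, 3, 5, 6}
Step 7: union(6, 1) -> merged; set of 6 now {0, 1, 2, 3, 5, 6}
Step 8: find(1) -> no change; set of 1 is {0, 1, 2, 3, 5, 6}
Set of 5: {0, 1, 2, 3, 5, 6}; 2 is a member.

Answer: yes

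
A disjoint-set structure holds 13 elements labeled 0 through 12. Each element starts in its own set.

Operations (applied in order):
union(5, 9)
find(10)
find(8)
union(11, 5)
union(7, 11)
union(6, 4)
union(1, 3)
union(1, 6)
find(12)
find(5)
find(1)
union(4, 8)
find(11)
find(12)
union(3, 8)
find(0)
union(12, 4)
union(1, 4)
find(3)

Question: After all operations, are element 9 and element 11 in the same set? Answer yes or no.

Answer: yes

Derivation:
Step 1: union(5, 9) -> merged; set of 5 now {5, 9}
Step 2: find(10) -> no change; set of 10 is {10}
Step 3: find(8) -> no change; set of 8 is {8}
Step 4: union(11, 5) -> merged; set of 11 now {5, 9, 11}
Step 5: union(7, 11) -> merged; set of 7 now {5, 7, 9, 11}
Step 6: union(6, 4) -> merged; set of 6 now {4, 6}
Step 7: union(1, 3) -> merged; set of 1 now {1, 3}
Step 8: union(1, 6) -> merged; set of 1 now {1, 3, 4, 6}
Step 9: find(12) -> no change; set of 12 is {12}
Step 10: find(5) -> no change; set of 5 is {5, 7, 9, 11}
Step 11: find(1) -> no change; set of 1 is {1, 3, 4, 6}
Step 12: union(4, 8) -> merged; set of 4 now {1, 3, 4, 6, 8}
Step 13: find(11) -> no change; set of 11 is {5, 7, 9, 11}
Step 14: find(12) -> no change; set of 12 is {12}
Step 15: union(3, 8) -> already same set; set of 3 now {1, 3, 4, 6, 8}
Step 16: find(0) -> no change; set of 0 is {0}
Step 17: union(12, 4) -> merged; set of 12 now {1, 3, 4, 6, 8, 12}
Step 18: union(1, 4) -> already same set; set of 1 now {1, 3, 4, 6, 8, 12}
Step 19: find(3) -> no change; set of 3 is {1, 3, 4, 6, 8, 12}
Set of 9: {5, 7, 9, 11}; 11 is a member.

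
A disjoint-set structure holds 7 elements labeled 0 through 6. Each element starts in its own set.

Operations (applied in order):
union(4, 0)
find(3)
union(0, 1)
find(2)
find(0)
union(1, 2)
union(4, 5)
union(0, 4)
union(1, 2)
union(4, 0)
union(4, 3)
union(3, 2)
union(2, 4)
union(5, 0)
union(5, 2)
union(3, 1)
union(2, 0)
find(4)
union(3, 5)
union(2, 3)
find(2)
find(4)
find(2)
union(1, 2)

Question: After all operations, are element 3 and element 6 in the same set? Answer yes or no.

Answer: no

Derivation:
Step 1: union(4, 0) -> merged; set of 4 now {0, 4}
Step 2: find(3) -> no change; set of 3 is {3}
Step 3: union(0, 1) -> merged; set of 0 now {0, 1, 4}
Step 4: find(2) -> no change; set of 2 is {2}
Step 5: find(0) -> no change; set of 0 is {0, 1, 4}
Step 6: union(1, 2) -> merged; set of 1 now {0, 1, 2, 4}
Step 7: union(4, 5) -> merged; set of 4 now {0, 1, 2, 4, 5}
Step 8: union(0, 4) -> already same set; set of 0 now {0, 1, 2, 4, 5}
Step 9: union(1, 2) -> already same set; set of 1 now {0, 1, 2, 4, 5}
Step 10: union(4, 0) -> already same set; set of 4 now {0, 1, 2, 4, 5}
Step 11: union(4, 3) -> merged; set of 4 now {0, 1, 2, 3, 4, 5}
Step 12: union(3, 2) -> already same set; set of 3 now {0, 1, 2, 3, 4, 5}
Step 13: union(2, 4) -> already same set; set of 2 now {0, 1, 2, 3, 4, 5}
Step 14: union(5, 0) -> already same set; set of 5 now {0, 1, 2, 3, 4, 5}
Step 15: union(5, 2) -> already same set; set of 5 now {0, 1, 2, 3, 4, 5}
Step 16: union(3, 1) -> already same set; set of 3 now {0, 1, 2, 3, 4, 5}
Step 17: union(2, 0) -> already same set; set of 2 now {0, 1, 2, 3, 4, 5}
Step 18: find(4) -> no change; set of 4 is {0, 1, 2, 3, 4, 5}
Step 19: union(3, 5) -> already same set; set of 3 now {0, 1, 2, 3, 4, 5}
Step 20: union(2, 3) -> already same set; set of 2 now {0, 1, 2, 3, 4, 5}
Step 21: find(2) -> no change; set of 2 is {0, 1, 2, 3, 4, 5}
Step 22: find(4) -> no change; set of 4 is {0, 1, 2, 3, 4, 5}
Step 23: find(2) -> no change; set of 2 is {0, 1, 2, 3, 4, 5}
Step 24: union(1, 2) -> already same set; set of 1 now {0, 1, 2, 3, 4, 5}
Set of 3: {0, 1, 2, 3, 4, 5}; 6 is not a member.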